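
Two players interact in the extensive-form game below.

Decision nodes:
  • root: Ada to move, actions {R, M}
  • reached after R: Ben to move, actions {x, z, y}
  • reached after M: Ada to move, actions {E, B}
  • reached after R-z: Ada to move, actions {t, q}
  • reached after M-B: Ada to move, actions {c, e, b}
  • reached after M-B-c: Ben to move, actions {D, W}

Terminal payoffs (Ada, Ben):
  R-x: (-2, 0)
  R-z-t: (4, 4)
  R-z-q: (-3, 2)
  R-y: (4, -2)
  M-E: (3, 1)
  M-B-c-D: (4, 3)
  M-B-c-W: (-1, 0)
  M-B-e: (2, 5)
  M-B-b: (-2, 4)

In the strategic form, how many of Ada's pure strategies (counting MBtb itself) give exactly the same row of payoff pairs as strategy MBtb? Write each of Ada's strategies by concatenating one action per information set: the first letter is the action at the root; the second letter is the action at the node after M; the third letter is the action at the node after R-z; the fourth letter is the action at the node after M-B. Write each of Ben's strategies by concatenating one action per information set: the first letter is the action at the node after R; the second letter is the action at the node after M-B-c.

2

Row for MBtb (columns xD, xW, zD, zW, yD, yW): (-2,4) (-2,4) (-2,4) (-2,4) (-2,4) (-2,4).
Under MBtb, Ada's choice at the node after R-z can never be reached regardless of what Ben does, so varying those choices leaves every outcome unchanged.
Holding the reachable choices fixed and varying the unreachable one freely already gives 2 equivalent strategies.
No other strategy reproduces this row, so those 2 are the full class: MBtb, MBqb.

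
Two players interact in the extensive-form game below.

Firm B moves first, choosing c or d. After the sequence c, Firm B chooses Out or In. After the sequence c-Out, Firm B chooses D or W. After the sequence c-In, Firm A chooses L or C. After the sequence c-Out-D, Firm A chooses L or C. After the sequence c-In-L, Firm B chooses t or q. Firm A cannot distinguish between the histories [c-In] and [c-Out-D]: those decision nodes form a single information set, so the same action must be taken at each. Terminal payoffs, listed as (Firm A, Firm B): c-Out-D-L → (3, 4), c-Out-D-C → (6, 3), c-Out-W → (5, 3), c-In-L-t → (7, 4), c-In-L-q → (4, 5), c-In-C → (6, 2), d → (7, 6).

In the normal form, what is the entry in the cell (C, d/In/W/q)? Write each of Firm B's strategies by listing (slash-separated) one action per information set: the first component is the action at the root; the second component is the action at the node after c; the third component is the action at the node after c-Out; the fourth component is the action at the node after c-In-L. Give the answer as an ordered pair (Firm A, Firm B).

Trace the play path from the root:
  Firm B plays d
→ terminal payoff (7, 6).
(Firm A's choice at the information set {c-In, c-Out-D} is never reached on this path, so it doesn't affect the outcome.)

(7, 6)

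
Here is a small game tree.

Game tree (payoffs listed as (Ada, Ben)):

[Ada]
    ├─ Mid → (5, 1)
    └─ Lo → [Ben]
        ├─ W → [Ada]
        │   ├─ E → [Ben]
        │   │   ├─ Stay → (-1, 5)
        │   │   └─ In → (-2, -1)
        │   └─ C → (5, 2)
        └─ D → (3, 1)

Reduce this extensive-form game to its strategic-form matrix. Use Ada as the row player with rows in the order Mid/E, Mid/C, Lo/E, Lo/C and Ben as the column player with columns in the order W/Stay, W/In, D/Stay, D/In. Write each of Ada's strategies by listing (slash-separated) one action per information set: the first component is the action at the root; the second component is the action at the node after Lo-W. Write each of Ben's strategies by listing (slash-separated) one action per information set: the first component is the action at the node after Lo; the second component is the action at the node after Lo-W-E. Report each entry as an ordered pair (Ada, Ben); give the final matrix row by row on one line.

Mid/E: (5,1) (5,1) (5,1) (5,1) | Mid/C: (5,1) (5,1) (5,1) (5,1) | Lo/E: (-1,5) (-2,-1) (3,1) (3,1) | Lo/C: (5,2) (5,2) (3,1) (3,1)

        W/Stay     W/In   D/Stay     D/In
Mid/E    (5,1)    (5,1)    (5,1)    (5,1)
Mid/C    (5,1)    (5,1)    (5,1)    (5,1)
 Lo/E   (-1,5)  (-2,-1)    (3,1)    (3,1)
 Lo/C    (5,2)    (5,2)    (3,1)    (3,1)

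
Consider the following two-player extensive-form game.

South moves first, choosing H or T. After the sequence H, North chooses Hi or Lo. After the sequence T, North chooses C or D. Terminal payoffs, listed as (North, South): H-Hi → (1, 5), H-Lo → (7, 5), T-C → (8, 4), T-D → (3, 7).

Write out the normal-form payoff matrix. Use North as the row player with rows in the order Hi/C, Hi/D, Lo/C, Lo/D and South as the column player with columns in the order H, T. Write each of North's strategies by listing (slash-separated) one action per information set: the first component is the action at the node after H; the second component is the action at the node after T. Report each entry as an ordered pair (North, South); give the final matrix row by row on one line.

            H        T
Hi/C    (1,5)    (8,4)
Hi/D    (1,5)    (3,7)
Lo/C    (7,5)    (8,4)
Lo/D    (7,5)    (3,7)

Hi/C: (1,5) (8,4) | Hi/D: (1,5) (3,7) | Lo/C: (7,5) (8,4) | Lo/D: (7,5) (3,7)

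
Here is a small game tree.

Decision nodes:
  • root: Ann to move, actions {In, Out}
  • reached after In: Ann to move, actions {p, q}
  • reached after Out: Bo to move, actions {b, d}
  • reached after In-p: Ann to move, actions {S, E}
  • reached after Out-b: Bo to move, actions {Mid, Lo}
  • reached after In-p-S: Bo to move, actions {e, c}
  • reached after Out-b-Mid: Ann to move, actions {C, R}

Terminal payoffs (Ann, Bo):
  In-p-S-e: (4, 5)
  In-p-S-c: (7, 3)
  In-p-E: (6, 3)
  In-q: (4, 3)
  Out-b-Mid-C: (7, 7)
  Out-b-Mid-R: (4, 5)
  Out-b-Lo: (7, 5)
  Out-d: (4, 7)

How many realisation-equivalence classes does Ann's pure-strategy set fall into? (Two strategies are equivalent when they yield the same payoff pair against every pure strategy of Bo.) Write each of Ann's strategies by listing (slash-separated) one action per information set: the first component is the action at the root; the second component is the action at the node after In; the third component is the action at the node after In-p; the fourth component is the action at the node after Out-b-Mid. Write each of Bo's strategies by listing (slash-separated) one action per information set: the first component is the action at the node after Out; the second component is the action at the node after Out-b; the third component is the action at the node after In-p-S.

Ann has 16 pure strategies: In/p/S/C, In/p/S/R, In/p/E/C, In/p/E/R, In/q/S/C, In/q/S/R, In/q/E/C, In/q/E/R, Out/p/S/C, Out/p/S/R, Out/p/E/C, Out/p/E/R, Out/q/S/C, Out/q/S/R, Out/q/E/C, Out/q/E/R. Columns: b/Mid/e, b/Mid/c, b/Lo/e, b/Lo/c, d/Mid/e, d/Mid/c, d/Lo/e, d/Lo/c.
{In/p/S/C, In/p/S/R} → row (4,5) (7,3) (4,5) (7,3) (4,5) (7,3) (4,5) (7,3)
{In/p/E/C, In/p/E/R} → row (6,3) (6,3) (6,3) (6,3) (6,3) (6,3) (6,3) (6,3)
{In/q/S/C, In/q/S/R, In/q/E/C, In/q/E/R} → row (4,3) (4,3) (4,3) (4,3) (4,3) (4,3) (4,3) (4,3)
{Out/p/S/C, Out/p/E/C, Out/q/S/C, Out/q/E/C} → row (7,7) (7,7) (7,5) (7,5) (4,7) (4,7) (4,7) (4,7)
{Out/p/S/R, Out/p/E/R, Out/q/S/R, Out/q/E/R} → row (4,5) (4,5) (7,5) (7,5) (4,7) (4,7) (4,7) (4,7)
That's 5 distinct rows out of 16 strategies.

5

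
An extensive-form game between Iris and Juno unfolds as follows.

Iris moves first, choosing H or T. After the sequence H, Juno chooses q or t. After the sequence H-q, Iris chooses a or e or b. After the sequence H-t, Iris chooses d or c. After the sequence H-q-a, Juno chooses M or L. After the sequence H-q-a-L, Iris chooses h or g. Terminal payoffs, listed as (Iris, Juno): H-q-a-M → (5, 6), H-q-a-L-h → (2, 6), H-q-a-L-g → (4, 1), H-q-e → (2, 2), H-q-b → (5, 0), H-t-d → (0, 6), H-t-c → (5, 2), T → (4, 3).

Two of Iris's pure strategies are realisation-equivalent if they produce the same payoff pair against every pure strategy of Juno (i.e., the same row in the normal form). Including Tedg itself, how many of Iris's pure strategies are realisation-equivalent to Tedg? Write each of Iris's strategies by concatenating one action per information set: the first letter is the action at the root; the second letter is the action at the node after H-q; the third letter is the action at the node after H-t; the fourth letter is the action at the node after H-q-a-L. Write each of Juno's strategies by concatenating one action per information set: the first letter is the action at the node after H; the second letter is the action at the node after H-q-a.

12

Row for Tedg (columns qM, qL, tM, tL): (4,3) (4,3) (4,3) (4,3).
Under Tedg, Iris's choice at the node after H-q and at the node after H-t and at the node after H-q-a-L can never be reached regardless of what Juno does, so varying those choices leaves every outcome unchanged.
Holding the reachable choices fixed and varying the unreachable ones freely already gives 3 × 2 × 2 = 12 equivalent strategies.
No other strategy reproduces this row, so those 12 are the full class: Tadh, Tadg, Tach, Tacg, Tedh, Tedg, Tech, Tecg, Tbdh, Tbdg, Tbch, Tbcg.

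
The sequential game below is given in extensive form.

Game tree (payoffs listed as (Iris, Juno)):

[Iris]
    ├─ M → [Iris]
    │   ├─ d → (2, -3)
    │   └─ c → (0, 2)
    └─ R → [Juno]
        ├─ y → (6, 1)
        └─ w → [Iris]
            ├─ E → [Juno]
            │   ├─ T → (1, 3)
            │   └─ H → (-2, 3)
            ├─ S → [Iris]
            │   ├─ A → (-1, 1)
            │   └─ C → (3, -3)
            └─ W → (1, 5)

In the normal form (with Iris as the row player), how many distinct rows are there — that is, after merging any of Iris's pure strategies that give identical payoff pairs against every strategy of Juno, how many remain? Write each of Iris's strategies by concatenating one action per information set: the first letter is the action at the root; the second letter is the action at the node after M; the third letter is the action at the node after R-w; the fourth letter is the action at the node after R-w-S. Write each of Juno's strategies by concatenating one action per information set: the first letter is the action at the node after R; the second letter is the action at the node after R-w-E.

Iris has 24 pure strategies: MdEA, MdEC, MdSA, MdSC, MdWA, MdWC, McEA, McEC, McSA, McSC, McWA, McWC, RdEA, RdEC, RdSA, RdSC, RdWA, RdWC, RcEA, RcEC, RcSA, RcSC, RcWA, RcWC. Columns: yT, yH, wT, wH.
{MdEA, MdEC, MdSA, MdSC, MdWA, MdWC} → row (2,-3) (2,-3) (2,-3) (2,-3)
{McEA, McEC, McSA, McSC, McWA, McWC} → row (0,2) (0,2) (0,2) (0,2)
{RdEA, RdEC, RcEA, RcEC} → row (6,1) (6,1) (1,3) (-2,3)
{RdSA, RcSA} → row (6,1) (6,1) (-1,1) (-1,1)
{RdSC, RcSC} → row (6,1) (6,1) (3,-3) (3,-3)
{RdWA, RdWC, RcWA, RcWC} → row (6,1) (6,1) (1,5) (1,5)
That's 6 distinct rows out of 24 strategies.

6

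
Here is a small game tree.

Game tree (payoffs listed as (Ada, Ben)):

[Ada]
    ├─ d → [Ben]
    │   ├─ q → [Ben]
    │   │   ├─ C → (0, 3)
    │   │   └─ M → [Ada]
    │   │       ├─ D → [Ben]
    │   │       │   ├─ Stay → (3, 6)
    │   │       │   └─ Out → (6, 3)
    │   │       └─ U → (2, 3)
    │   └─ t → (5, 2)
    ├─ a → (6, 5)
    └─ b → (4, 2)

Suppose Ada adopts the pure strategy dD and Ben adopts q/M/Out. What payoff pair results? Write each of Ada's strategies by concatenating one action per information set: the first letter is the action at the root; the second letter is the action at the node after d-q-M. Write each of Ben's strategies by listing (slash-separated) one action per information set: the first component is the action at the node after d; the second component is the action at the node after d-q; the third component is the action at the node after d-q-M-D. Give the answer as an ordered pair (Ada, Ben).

Trace the play path from the root:
  Ada plays d
  Ben plays q at [d]
  Ben plays M at [d-q]
  Ada plays D at [d-q-M]
  Ben plays Out at [d-q-M-D]
→ terminal payoff (6, 3).

(6, 3)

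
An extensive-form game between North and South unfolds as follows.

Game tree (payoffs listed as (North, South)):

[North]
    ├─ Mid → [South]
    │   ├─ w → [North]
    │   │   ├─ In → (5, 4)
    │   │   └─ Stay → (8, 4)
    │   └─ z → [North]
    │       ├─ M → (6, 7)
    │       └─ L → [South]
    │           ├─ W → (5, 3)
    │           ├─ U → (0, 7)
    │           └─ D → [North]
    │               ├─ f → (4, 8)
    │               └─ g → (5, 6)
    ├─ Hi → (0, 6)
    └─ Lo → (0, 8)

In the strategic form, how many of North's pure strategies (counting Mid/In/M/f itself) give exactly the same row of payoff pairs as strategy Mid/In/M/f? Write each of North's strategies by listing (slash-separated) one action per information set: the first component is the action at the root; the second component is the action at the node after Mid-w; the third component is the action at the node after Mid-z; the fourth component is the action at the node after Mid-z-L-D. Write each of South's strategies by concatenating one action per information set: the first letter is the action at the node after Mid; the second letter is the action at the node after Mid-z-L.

Row for Mid/In/M/f (columns wW, wU, wD, zW, zU, zD): (5,4) (5,4) (5,4) (6,7) (6,7) (6,7).
Under Mid/In/M/f, North's choice at the node after Mid-z-L-D can never be reached regardless of what South does, so varying those choices leaves every outcome unchanged.
Holding the reachable choices fixed and varying the unreachable one freely already gives 2 equivalent strategies.
No other strategy reproduces this row, so those 2 are the full class: Mid/In/M/f, Mid/In/M/g.

2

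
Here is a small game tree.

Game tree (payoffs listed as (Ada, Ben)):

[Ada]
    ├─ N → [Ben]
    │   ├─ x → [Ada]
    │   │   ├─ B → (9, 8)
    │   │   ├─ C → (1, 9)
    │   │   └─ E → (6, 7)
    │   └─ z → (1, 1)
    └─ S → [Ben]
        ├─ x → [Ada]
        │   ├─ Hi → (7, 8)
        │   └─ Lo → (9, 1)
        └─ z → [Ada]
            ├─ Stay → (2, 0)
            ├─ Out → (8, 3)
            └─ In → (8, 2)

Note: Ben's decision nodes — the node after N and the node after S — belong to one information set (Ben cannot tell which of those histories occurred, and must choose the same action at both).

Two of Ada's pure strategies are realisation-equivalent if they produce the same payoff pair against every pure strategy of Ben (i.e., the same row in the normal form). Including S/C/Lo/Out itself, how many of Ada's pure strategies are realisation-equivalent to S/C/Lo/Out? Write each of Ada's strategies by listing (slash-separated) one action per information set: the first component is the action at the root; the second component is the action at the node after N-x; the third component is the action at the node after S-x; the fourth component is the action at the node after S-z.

3

Row for S/C/Lo/Out (columns x, z): (9,1) (8,3).
Under S/C/Lo/Out, Ada's choice at the node after N-x can never be reached regardless of what Ben does, so varying those choices leaves every outcome unchanged.
Holding the reachable choices fixed and varying the unreachable one freely already gives 3 equivalent strategies.
No other strategy reproduces this row, so those 3 are the full class: S/B/Lo/Out, S/C/Lo/Out, S/E/Lo/Out.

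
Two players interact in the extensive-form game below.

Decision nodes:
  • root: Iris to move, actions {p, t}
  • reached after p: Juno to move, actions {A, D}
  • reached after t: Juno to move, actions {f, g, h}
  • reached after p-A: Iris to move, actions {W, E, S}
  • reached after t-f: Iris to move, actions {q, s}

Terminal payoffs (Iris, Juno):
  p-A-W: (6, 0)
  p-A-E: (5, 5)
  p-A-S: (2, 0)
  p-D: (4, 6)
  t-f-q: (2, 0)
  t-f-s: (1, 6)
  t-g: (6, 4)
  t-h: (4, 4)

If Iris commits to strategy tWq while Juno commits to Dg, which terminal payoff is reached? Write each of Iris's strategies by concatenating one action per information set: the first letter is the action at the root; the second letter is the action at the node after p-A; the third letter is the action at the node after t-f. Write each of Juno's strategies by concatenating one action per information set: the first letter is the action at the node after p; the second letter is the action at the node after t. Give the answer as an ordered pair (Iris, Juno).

Trace the play path from the root:
  Iris plays t
  Juno plays g at [t]
→ terminal payoff (6, 4).
(Iris's choice at the node after p-A is never reached on this path, so it doesn't affect the outcome.)

(6, 4)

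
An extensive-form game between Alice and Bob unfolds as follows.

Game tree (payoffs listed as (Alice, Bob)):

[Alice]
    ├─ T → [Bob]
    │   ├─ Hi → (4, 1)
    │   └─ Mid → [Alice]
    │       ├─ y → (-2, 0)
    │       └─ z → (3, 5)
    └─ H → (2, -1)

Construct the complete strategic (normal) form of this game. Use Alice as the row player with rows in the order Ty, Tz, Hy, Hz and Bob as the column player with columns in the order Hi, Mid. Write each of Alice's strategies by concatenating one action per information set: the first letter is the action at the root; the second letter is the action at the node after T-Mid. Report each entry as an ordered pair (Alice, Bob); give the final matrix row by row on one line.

           Hi      Mid
  Ty    (4,1)   (-2,0)
  Tz    (4,1)    (3,5)
  Hy   (2,-1)   (2,-1)
  Hz   (2,-1)   (2,-1)

Ty: (4,1) (-2,0) | Tz: (4,1) (3,5) | Hy: (2,-1) (2,-1) | Hz: (2,-1) (2,-1)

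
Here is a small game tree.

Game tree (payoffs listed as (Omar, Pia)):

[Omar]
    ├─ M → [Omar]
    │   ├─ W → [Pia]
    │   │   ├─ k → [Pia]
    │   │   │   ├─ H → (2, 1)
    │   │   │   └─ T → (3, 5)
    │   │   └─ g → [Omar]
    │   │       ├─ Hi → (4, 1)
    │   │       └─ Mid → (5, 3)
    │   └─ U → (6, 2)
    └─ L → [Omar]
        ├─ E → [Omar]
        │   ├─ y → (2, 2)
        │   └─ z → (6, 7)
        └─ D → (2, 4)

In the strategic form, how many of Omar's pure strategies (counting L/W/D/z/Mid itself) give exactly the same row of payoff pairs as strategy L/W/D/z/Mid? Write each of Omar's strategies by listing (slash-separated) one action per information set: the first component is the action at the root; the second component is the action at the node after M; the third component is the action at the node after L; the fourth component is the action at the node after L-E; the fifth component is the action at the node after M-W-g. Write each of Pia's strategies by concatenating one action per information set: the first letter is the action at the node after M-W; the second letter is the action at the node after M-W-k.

Row for L/W/D/z/Mid (columns kH, kT, gH, gT): (2,4) (2,4) (2,4) (2,4).
Under L/W/D/z/Mid, Omar's choice at the node after M and at the node after L-E and at the node after M-W-g can never be reached regardless of what Pia does, so varying those choices leaves every outcome unchanged.
Holding the reachable choices fixed and varying the unreachable ones freely already gives 2 × 2 × 2 = 8 equivalent strategies.
No other strategy reproduces this row, so those 8 are the full class: L/W/D/y/Hi, L/W/D/y/Mid, L/W/D/z/Hi, L/W/D/z/Mid, L/U/D/y/Hi, L/U/D/y/Mid, L/U/D/z/Hi, L/U/D/z/Mid.

8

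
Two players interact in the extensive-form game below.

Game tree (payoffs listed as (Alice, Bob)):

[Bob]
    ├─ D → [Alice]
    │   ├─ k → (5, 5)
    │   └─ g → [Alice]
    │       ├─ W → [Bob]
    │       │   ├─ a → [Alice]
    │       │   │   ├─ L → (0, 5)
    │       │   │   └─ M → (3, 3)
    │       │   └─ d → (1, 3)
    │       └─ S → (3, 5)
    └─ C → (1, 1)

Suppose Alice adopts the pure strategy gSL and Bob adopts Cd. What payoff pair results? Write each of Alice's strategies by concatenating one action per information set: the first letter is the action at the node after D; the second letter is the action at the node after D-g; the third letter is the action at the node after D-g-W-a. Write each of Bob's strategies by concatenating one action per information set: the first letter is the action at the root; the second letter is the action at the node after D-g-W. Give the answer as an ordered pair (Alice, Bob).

Trace the play path from the root:
  Bob plays C
→ terminal payoff (1, 1).
(Alice's choice at the node after D is never reached on this path, so it doesn't affect the outcome.)

(1, 1)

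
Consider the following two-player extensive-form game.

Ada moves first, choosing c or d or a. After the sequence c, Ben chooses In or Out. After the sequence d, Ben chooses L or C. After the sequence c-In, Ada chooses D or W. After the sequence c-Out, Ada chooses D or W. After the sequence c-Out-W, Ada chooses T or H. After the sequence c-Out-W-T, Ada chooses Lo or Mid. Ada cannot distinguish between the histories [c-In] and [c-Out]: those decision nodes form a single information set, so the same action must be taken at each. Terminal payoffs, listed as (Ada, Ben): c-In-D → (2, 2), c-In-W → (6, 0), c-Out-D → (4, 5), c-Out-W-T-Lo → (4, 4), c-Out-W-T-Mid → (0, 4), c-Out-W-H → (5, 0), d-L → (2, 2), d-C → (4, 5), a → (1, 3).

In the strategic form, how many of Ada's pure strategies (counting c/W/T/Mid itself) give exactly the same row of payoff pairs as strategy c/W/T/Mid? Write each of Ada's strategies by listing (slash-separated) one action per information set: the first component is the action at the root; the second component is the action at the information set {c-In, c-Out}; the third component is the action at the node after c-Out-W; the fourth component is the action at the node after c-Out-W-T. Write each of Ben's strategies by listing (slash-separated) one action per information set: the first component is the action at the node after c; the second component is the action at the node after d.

Row for c/W/T/Mid (columns In/L, In/C, Out/L, Out/C): (6,0) (6,0) (0,4) (0,4).
Every one of Ada's information sets is on the play path for some reply by Ben when Ada follows c/W/T/Mid.
Changing the action at any of them therefore changes at least one column, so only c/W/T/Mid itself gives this row.

1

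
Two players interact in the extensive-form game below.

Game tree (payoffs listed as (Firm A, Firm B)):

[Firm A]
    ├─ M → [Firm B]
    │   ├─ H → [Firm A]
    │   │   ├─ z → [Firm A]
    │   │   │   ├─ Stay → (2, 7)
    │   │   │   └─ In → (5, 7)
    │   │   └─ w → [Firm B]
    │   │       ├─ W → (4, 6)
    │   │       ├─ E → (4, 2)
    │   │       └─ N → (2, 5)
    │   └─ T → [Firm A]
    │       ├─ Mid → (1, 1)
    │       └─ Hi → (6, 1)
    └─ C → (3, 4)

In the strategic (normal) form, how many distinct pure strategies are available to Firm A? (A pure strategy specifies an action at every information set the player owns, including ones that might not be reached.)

16

Firm A owns the root with actions {M, C} — two choices.
Firm A owns the node after M-H with actions {z, w} — two choices.
Firm A owns the node after M-T with actions {Mid, Hi} — two choices.
Firm A owns the node after M-H-z with actions {Stay, In} — two choices.
A pure strategy fixes one action at each information set independently, so the count is the product 2 × 2 × 2 × 2 = 16.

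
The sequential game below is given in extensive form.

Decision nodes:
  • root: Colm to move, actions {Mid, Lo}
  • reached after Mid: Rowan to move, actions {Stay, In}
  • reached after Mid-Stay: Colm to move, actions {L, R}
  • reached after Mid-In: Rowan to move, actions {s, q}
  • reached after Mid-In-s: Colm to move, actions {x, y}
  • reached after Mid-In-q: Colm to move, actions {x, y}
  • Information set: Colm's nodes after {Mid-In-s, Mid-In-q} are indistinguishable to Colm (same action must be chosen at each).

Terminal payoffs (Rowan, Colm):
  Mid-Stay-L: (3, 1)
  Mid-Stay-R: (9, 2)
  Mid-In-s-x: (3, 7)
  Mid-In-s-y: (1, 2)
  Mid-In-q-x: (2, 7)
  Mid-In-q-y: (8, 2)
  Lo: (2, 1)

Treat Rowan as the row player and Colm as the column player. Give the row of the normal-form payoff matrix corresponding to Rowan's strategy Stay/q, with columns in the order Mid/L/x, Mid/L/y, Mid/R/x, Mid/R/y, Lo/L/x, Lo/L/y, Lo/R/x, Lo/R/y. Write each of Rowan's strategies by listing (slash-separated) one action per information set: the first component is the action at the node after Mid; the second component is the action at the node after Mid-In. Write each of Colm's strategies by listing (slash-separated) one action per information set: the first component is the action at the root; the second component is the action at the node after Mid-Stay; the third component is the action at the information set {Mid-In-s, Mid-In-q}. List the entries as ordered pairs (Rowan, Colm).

vs Mid/L/x: Colm plays Mid → Rowan plays Stay at [Mid] → Colm plays L at [Mid-Stay] → (3, 1)
vs Mid/L/y: Colm plays Mid → Rowan plays Stay at [Mid] → Colm plays L at [Mid-Stay] → (3, 1)
vs Mid/R/x: Colm plays Mid → Rowan plays Stay at [Mid] → Colm plays R at [Mid-Stay] → (9, 2)
vs Mid/R/y: Colm plays Mid → Rowan plays Stay at [Mid] → Colm plays R at [Mid-Stay] → (9, 2)
vs Lo/L/x: Colm plays Lo → (2, 1)
vs Lo/L/y: Colm plays Lo → (2, 1)
vs Lo/R/x: Colm plays Lo → (2, 1)
vs Lo/R/y: Colm plays Lo → (2, 1)

(3,1) (3,1) (9,2) (9,2) (2,1) (2,1) (2,1) (2,1)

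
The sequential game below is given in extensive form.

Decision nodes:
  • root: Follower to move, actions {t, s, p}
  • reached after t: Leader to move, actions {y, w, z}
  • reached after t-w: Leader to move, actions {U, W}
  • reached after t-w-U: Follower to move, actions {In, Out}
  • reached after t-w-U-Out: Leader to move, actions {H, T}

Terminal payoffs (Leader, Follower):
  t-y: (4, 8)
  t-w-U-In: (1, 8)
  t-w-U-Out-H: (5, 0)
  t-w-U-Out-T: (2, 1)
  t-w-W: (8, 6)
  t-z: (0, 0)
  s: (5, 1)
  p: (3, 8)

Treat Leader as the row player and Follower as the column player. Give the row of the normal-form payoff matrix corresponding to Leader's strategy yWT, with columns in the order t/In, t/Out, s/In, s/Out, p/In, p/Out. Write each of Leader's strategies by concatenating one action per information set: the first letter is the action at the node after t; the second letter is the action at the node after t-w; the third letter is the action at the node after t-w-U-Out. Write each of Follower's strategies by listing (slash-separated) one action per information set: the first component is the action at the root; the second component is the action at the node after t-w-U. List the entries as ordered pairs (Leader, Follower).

vs t/In: Follower plays t → Leader plays y at [t] → (4, 8)
vs t/Out: Follower plays t → Leader plays y at [t] → (4, 8)
vs s/In: Follower plays s → (5, 1)
vs s/Out: Follower plays s → (5, 1)
vs p/In: Follower plays p → (3, 8)
vs p/Out: Follower plays p → (3, 8)

(4,8) (4,8) (5,1) (5,1) (3,8) (3,8)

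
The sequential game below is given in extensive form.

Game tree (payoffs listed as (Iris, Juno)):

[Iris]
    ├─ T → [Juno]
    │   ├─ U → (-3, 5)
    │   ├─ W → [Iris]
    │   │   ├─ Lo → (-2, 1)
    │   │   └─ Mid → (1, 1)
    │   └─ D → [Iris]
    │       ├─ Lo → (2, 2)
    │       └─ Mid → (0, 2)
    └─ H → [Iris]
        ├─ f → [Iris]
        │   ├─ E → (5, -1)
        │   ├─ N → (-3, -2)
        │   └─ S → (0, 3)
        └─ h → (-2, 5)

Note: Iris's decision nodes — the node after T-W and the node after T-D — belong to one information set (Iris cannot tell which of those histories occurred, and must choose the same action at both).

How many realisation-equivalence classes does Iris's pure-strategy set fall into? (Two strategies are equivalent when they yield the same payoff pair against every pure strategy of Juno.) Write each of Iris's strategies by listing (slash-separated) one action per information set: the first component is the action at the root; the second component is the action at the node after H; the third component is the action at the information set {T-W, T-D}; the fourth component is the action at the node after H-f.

6

Iris has 24 pure strategies: T/f/Lo/E, T/f/Lo/N, T/f/Lo/S, T/f/Mid/E, T/f/Mid/N, T/f/Mid/S, T/h/Lo/E, T/h/Lo/N, T/h/Lo/S, T/h/Mid/E, T/h/Mid/N, T/h/Mid/S, H/f/Lo/E, H/f/Lo/N, H/f/Lo/S, H/f/Mid/E, H/f/Mid/N, H/f/Mid/S, H/h/Lo/E, H/h/Lo/N, H/h/Lo/S, H/h/Mid/E, H/h/Mid/N, H/h/Mid/S. Columns: U, W, D.
{T/f/Lo/E, T/f/Lo/N, T/f/Lo/S, T/h/Lo/E, T/h/Lo/N, T/h/Lo/S} → row (-3,5) (-2,1) (2,2)
{T/f/Mid/E, T/f/Mid/N, T/f/Mid/S, T/h/Mid/E, T/h/Mid/N, T/h/Mid/S} → row (-3,5) (1,1) (0,2)
{H/f/Lo/E, H/f/Mid/E} → row (5,-1) (5,-1) (5,-1)
{H/f/Lo/N, H/f/Mid/N} → row (-3,-2) (-3,-2) (-3,-2)
{H/f/Lo/S, H/f/Mid/S} → row (0,3) (0,3) (0,3)
{H/h/Lo/E, H/h/Lo/N, H/h/Lo/S, H/h/Mid/E, H/h/Mid/N, H/h/Mid/S} → row (-2,5) (-2,5) (-2,5)
That's 6 distinct rows out of 24 strategies.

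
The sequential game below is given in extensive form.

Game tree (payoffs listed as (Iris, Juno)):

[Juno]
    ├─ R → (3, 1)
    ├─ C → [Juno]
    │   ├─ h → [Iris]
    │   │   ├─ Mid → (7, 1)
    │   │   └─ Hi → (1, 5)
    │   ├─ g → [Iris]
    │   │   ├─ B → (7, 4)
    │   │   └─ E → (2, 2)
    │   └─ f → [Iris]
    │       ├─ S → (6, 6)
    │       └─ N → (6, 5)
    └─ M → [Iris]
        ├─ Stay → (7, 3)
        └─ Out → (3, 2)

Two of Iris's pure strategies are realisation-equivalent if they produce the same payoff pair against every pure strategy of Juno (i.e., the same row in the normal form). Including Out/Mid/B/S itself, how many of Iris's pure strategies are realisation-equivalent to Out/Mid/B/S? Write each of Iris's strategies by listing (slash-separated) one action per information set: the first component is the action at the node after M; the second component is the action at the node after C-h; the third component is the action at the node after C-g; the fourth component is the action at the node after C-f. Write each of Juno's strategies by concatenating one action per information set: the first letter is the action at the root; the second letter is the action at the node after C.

1

Row for Out/Mid/B/S (columns Rh, Rg, Rf, Ch, Cg, Cf, Mh, Mg, Mf): (3,1) (3,1) (3,1) (7,1) (7,4) (6,6) (3,2) (3,2) (3,2).
Every one of Iris's information sets is on the play path for some reply by Juno when Iris follows Out/Mid/B/S.
Changing the action at any of them therefore changes at least one column, so only Out/Mid/B/S itself gives this row.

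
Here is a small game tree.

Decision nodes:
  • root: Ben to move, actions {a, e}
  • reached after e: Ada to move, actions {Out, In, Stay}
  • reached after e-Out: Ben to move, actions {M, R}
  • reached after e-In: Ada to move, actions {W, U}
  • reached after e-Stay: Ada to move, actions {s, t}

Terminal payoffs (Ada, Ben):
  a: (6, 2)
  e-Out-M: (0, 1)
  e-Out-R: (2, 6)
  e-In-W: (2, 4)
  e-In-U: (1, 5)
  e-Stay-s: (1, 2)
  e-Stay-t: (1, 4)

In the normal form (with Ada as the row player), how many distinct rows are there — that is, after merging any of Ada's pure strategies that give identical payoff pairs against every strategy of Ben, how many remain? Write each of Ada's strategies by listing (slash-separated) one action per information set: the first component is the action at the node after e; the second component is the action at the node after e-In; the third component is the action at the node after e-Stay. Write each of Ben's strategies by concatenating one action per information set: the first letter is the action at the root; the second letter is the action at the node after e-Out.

5

Ada has 12 pure strategies: Out/W/s, Out/W/t, Out/U/s, Out/U/t, In/W/s, In/W/t, In/U/s, In/U/t, Stay/W/s, Stay/W/t, Stay/U/s, Stay/U/t. Columns: aM, aR, eM, eR.
{Out/W/s, Out/W/t, Out/U/s, Out/U/t} → row (6,2) (6,2) (0,1) (2,6)
{In/W/s, In/W/t} → row (6,2) (6,2) (2,4) (2,4)
{In/U/s, In/U/t} → row (6,2) (6,2) (1,5) (1,5)
{Stay/W/s, Stay/U/s} → row (6,2) (6,2) (1,2) (1,2)
{Stay/W/t, Stay/U/t} → row (6,2) (6,2) (1,4) (1,4)
That's 5 distinct rows out of 12 strategies.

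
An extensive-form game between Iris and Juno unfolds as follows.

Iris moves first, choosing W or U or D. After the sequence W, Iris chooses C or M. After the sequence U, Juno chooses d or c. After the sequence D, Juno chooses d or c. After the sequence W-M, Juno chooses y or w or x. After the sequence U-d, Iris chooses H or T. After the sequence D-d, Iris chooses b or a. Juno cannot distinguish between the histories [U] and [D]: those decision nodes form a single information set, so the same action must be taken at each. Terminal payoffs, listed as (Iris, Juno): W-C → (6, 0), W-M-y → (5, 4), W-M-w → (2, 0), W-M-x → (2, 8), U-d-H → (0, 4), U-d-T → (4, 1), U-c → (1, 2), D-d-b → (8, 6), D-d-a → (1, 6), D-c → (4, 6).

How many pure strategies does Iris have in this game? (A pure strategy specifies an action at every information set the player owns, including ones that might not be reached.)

24

Iris owns the root with actions {W, U, D} — three choices.
Iris owns the node after W with actions {C, M} — two choices.
Iris owns the node after U-d with actions {H, T} — two choices.
Iris owns the node after D-d with actions {b, a} — two choices.
A pure strategy fixes one action at each information set independently, so the count is the product 3 × 2 × 2 × 2 = 24.
(For reference, Juno has 6 pure strategies, giving a 24×6 normal-form matrix.)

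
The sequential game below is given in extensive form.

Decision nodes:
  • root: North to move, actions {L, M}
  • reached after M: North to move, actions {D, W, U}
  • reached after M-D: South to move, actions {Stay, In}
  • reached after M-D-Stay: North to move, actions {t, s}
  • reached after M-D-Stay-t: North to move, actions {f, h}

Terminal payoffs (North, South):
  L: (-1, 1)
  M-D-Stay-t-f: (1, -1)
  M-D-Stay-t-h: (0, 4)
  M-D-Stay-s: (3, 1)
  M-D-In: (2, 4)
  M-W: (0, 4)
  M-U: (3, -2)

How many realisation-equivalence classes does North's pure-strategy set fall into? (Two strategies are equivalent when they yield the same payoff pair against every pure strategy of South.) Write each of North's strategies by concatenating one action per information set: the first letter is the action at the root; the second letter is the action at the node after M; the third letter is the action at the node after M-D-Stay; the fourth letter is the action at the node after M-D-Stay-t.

6

North has 24 pure strategies: LDtf, LDth, LDsf, LDsh, LWtf, LWth, LWsf, LWsh, LUtf, LUth, LUsf, LUsh, MDtf, MDth, MDsf, MDsh, MWtf, MWth, MWsf, MWsh, MUtf, MUth, MUsf, MUsh. Columns: Stay, In.
{LDtf, LDth, LDsf, LDsh, LWtf, LWth, LWsf, LWsh, LUtf, LUth, LUsf, LUsh} → row (-1,1) (-1,1)
{MDtf} → row (1,-1) (2,4)
{MDth} → row (0,4) (2,4)
{MDsf, MDsh} → row (3,1) (2,4)
{MWtf, MWth, MWsf, MWsh} → row (0,4) (0,4)
{MUtf, MUth, MUsf, MUsh} → row (3,-2) (3,-2)
That's 6 distinct rows out of 24 strategies.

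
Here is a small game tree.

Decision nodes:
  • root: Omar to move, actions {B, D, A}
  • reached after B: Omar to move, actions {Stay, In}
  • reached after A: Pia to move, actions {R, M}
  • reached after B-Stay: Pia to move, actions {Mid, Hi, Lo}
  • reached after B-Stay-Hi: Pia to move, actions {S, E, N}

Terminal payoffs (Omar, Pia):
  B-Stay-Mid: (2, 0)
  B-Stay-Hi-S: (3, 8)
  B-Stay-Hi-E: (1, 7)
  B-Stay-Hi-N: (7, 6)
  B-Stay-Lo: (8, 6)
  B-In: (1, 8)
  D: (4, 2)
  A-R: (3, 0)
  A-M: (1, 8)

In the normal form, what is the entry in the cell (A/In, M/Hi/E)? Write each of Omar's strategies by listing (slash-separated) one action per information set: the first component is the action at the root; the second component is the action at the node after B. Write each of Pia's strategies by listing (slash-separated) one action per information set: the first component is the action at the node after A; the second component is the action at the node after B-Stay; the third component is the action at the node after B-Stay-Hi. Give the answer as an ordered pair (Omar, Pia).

(1, 8)

Trace the play path from the root:
  Omar plays A
  Pia plays M at [A]
→ terminal payoff (1, 8).
(Omar's choice at the node after B is never reached on this path, so it doesn't affect the outcome.)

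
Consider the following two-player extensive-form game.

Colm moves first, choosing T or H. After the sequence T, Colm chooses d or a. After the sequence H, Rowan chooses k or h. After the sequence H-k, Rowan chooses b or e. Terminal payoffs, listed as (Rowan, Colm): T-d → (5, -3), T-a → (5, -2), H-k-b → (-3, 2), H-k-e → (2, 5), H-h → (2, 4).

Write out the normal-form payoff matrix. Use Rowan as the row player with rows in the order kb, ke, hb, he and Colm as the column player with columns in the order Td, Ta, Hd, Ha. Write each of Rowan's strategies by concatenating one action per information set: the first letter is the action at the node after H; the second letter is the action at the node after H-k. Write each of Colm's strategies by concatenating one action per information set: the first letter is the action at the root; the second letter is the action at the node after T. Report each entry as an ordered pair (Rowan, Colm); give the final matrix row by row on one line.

           Td       Ta       Hd       Ha
  kb   (5,-3)   (5,-2)   (-3,2)   (-3,2)
  ke   (5,-3)   (5,-2)    (2,5)    (2,5)
  hb   (5,-3)   (5,-2)    (2,4)    (2,4)
  he   (5,-3)   (5,-2)    (2,4)    (2,4)

kb: (5,-3) (5,-2) (-3,2) (-3,2) | ke: (5,-3) (5,-2) (2,5) (2,5) | hb: (5,-3) (5,-2) (2,4) (2,4) | he: (5,-3) (5,-2) (2,4) (2,4)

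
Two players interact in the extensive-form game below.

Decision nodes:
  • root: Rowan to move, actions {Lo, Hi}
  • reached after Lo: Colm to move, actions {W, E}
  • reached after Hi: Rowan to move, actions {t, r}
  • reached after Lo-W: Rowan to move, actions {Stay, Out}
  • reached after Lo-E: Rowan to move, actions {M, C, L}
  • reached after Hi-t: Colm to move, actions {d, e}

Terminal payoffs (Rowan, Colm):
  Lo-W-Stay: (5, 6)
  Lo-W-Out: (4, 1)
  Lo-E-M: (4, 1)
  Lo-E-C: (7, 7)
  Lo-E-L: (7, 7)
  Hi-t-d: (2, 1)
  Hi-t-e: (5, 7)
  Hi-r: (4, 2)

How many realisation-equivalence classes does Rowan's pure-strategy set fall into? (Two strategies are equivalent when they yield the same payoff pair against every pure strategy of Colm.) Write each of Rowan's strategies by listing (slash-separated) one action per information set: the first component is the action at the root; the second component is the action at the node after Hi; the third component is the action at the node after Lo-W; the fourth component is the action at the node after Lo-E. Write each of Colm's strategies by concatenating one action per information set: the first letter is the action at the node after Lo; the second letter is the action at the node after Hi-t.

Rowan has 24 pure strategies: Lo/t/Stay/M, Lo/t/Stay/C, Lo/t/Stay/L, Lo/t/Out/M, Lo/t/Out/C, Lo/t/Out/L, Lo/r/Stay/M, Lo/r/Stay/C, Lo/r/Stay/L, Lo/r/Out/M, Lo/r/Out/C, Lo/r/Out/L, Hi/t/Stay/M, Hi/t/Stay/C, Hi/t/Stay/L, Hi/t/Out/M, Hi/t/Out/C, Hi/t/Out/L, Hi/r/Stay/M, Hi/r/Stay/C, Hi/r/Stay/L, Hi/r/Out/M, Hi/r/Out/C, Hi/r/Out/L. Columns: Wd, We, Ed, Ee.
{Lo/t/Stay/M, Lo/r/Stay/M} → row (5,6) (5,6) (4,1) (4,1)
{Lo/t/Stay/C, Lo/t/Stay/L, Lo/r/Stay/C, Lo/r/Stay/L} → row (5,6) (5,6) (7,7) (7,7)
{Lo/t/Out/M, Lo/r/Out/M} → row (4,1) (4,1) (4,1) (4,1)
{Lo/t/Out/C, Lo/t/Out/L, Lo/r/Out/C, Lo/r/Out/L} → row (4,1) (4,1) (7,7) (7,7)
{Hi/t/Stay/M, Hi/t/Stay/C, Hi/t/Stay/L, Hi/t/Out/M, Hi/t/Out/C, Hi/t/Out/L} → row (2,1) (5,7) (2,1) (5,7)
{Hi/r/Stay/M, Hi/r/Stay/C, Hi/r/Stay/L, Hi/r/Out/M, Hi/r/Out/C, Hi/r/Out/L} → row (4,2) (4,2) (4,2) (4,2)
That's 6 distinct rows out of 24 strategies.

6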